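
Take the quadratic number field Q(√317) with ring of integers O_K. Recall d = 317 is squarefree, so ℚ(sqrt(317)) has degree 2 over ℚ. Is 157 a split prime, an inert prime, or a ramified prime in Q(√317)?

split

317 mod 4 = 1, hence disc K = 317 and O_K = ℤ[(1+√317)/2].
disc(K) = 317 is not divisible by 157; 157 is unramified.
Euler's criterion: 317^78 mod 157 = 1. Thus (317|157) = 1.
Legendre symbol 1 ⇒ 157 is split.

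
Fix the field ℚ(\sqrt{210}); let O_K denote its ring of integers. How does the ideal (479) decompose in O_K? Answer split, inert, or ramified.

Since 210 ≢ 1 mod 4, the ring of integers is ℤ[√210] with discriminant 4·210 = 840.
Since gcd(479, 840) = 1 the prime 479 does not ramify.
Euler's criterion: 210^239 mod 479 = 1. Thus (210|479) = 1.
Legendre symbol 1 ⇒ 479 is split.

split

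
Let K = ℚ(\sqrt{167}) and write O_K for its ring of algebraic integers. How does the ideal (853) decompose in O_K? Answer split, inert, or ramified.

167 mod 4 = 3, hence disc K = 4·167 = 668 and O_K = ℤ[√167].
disc(K) = 668 is not divisible by 853; 853 is unramified.
(167/853) = 167^426 mod 853 = 1, giving Legendre symbol 1.
Legendre symbol 1 ⇒ 853 is split.

split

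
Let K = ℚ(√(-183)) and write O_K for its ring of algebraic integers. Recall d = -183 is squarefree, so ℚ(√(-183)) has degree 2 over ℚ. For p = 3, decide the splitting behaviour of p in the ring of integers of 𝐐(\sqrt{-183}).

d = -183 ≡ 1 (mod 4), so O_K = ℤ[(1+√-183)/2] and disc(K) = d = -183.
3 divides disc(K) = -183, so 3 ramifies.

ramifies in O_K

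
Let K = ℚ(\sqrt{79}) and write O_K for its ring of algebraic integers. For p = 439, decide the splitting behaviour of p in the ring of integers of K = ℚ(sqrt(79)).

439 remains inert

79 mod 4 = 3, hence disc K = 4·79 = 316 and O_K = ℤ[√79].
disc(K) = 316 is not divisible by 439; 439 is unramified.
Legendre symbol by Euler's criterion: (79/439) ≡ 79^219 ≡ 438 (mod 439), i.e. (79/439) = -1.
Legendre symbol -1 ⇒ 439 is inert.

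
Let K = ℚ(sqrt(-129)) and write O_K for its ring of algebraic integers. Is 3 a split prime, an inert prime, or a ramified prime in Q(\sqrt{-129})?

ramifies in O_K

-129 mod 4 = 3, hence disc K = 4·(-129) = -516 and O_K = ℤ[√-129].
3 divides disc(K) = -516, so 3 ramifies.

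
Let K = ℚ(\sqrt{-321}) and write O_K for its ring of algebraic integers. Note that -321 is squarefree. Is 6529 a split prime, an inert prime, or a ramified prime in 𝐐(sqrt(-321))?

d = -321 ≡ 3 (mod 4), so O_K = ℤ[√-321] and disc(K) = 4d = -1284.
Since gcd(6529, -1284) = 1 the prime 6529 does not ramify.
Legendre symbol by Euler's criterion: (-321/6529) ≡ (-321)^3264 ≡ 6528 (mod 6529), i.e. (-321/6529) = -1.
(-321/6529) = -1, so 6529 is inert.

inert — (6529) stays prime in O_K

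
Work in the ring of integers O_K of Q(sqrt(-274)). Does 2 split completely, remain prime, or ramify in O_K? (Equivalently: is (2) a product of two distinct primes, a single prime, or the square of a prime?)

2 is ramified

Since -274 ≢ 1 mod 4, the ring of integers is ℤ[√-274] with discriminant 4·(-274) = -1096.
2 divides disc(K) = -1096, so 2 ramifies.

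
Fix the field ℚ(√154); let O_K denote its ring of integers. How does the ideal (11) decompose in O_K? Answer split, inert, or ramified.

ramified — (11) = 𝔭²

Since 154 ≢ 1 mod 4, the ring of integers is ℤ[√154] with discriminant 4·154 = 616.
disc(K) = 616 = 11·56, so p = 11 is ramified.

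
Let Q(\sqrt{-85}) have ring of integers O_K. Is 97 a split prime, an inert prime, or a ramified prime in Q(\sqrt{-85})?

splits completely

-85 mod 4 = 3, hence disc K = 4·(-85) = -340 and O_K = ℤ[√-85].
disc(K) = -340 is not divisible by 97; 97 is unramified.
(-85/97) = 12^48 mod 97 = 1, giving Legendre symbol 1.
Legendre symbol 1 ⇒ 97 is split.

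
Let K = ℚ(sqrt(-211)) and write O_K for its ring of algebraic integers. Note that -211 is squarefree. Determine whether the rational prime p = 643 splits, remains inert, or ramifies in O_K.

inert — (643) stays prime in O_K

d = -211 ≡ 1 (mod 4), so O_K = ℤ[(1+√-211)/2] and disc(K) = d = -211.
Since gcd(643, -211) = 1 the prime 643 does not ramify.
Legendre symbol by Euler's criterion: (-211/643) ≡ (-211)^321 ≡ 642 (mod 643), i.e. (-211/643) = -1.
Legendre symbol -1 ⇒ 643 is inert.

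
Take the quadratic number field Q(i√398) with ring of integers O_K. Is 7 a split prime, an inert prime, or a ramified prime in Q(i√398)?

split — (7) = 𝔭₁𝔭₂ with 𝔭₁ ≠ 𝔭₂

-398 mod 4 = 2, hence disc K = 4·(-398) = -1592 and O_K = ℤ[√-398].
Since gcd(7, -1592) = 1 the prime 7 does not ramify.
Euler's criterion: (-398)^3 mod 7 = 1. Thus (-398|7) = 1.
(-398/7) = 1, so 7 splits.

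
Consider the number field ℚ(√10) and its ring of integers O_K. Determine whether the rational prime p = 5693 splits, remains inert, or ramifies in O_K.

10 mod 4 = 2, hence disc K = 4·10 = 40 and O_K = ℤ[√10].
5693 ∤ 40, so 5693 is unramified.
(10/5693) = 10^2846 mod 5693 = 1, giving Legendre symbol 1.
Legendre symbol 1 ⇒ 5693 is split.

5693 splits in O_K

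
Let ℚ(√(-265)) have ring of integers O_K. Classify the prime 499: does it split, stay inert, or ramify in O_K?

499 splits in O_K

Since -265 ≢ 1 mod 4, the ring of integers is ℤ[√-265] with discriminant 4·(-265) = -1060.
499 ∤ -1060, so 499 is unramified.
Euler's criterion: (-265)^249 mod 499 = 1. Thus (-265|499) = 1.
Legendre symbol 1 ⇒ 499 is split.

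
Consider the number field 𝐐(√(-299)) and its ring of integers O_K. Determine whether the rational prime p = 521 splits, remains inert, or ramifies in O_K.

-299 mod 4 = 1, hence disc K = -299 and O_K = ℤ[(1+√-299)/2].
521 ∤ -299, so 521 is unramified.
Compute (-299/521) via Euler: 222^((521-1)/2) mod 521 = 520, so (-299/521) = -1.
(-299/521) = -1, so 521 is inert.

521 remains inert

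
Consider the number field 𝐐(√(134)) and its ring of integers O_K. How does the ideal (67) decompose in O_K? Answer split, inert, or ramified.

67 is ramified

d = 134 ≡ 2 (mod 4), so O_K = ℤ[√134] and disc(K) = 4d = 536.
67 divides disc(K) = 536, so 67 ramifies.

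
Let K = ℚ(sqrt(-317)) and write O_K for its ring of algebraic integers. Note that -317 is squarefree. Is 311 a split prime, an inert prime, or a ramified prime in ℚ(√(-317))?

d = -317 ≡ 3 (mod 4), so O_K = ℤ[√-317] and disc(K) = 4d = -1268.
311 ∤ -1268, so 311 is unramified.
Legendre symbol by Euler's criterion: (-317/311) ≡ (-317)^155 ≡ 310 (mod 311), i.e. (-317/311) = -1.
Legendre symbol -1 ⇒ 311 is inert.

remains prime (inert)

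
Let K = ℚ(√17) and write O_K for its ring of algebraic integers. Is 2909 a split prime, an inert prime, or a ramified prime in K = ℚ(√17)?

Since 17 ≡ 1 mod 4, the ring of integers is ℤ[(1+√17)/2] with discriminant 17.
2909 ∤ 17, so 2909 is unramified.
Legendre symbol by Euler's criterion: (17/2909) ≡ 17^1454 ≡ 1 (mod 2909), i.e. (17/2909) = 1.
(17/2909) = 1, so 2909 splits.

splits completely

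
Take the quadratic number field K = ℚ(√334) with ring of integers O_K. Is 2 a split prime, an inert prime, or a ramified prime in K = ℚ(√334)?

Since 334 ≢ 1 mod 4, the ring of integers is ℤ[√334] with discriminant 4·334 = 1336.
2 divides disc(K) = 1336, so 2 ramifies.

ramifies in O_K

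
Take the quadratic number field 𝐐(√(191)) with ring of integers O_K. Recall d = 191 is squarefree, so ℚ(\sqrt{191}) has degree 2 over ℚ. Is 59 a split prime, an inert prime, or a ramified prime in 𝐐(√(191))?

191 mod 4 = 3, hence disc K = 4·191 = 764 and O_K = ℤ[√191].
disc(K) = 764 is not divisible by 59; 59 is unramified.
(191/59) = 14^29 mod 59 = 58, giving Legendre symbol -1.
d is a non-residue mod p, hence 59 remains inert in O_K.

inert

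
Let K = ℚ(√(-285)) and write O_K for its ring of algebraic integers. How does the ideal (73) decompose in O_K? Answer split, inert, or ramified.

Since -285 ≢ 1 mod 4, the ring of integers is ℤ[√-285] with discriminant 4·(-285) = -1140.
73 ∤ -1140, so 73 is unramified.
Legendre symbol by Euler's criterion: (-285/73) ≡ (-285)^36 ≡ 72 (mod 73), i.e. (-285/73) = -1.
(-285/73) = -1, so 73 is inert.

inert — (73) stays prime in O_K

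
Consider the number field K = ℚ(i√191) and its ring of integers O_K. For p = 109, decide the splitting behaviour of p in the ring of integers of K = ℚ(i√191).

109 splits in O_K

-191 mod 4 = 1, hence disc K = -191 and O_K = ℤ[(1+√-191)/2].
Since gcd(109, -191) = 1 the prime 109 does not ramify.
(-191/109) = 27^54 mod 109 = 1, giving Legendre symbol 1.
Legendre symbol 1 ⇒ 109 is split.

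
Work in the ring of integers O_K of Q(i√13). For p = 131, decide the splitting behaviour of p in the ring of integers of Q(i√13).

-13 mod 4 = 3, hence disc K = 4·(-13) = -52 and O_K = ℤ[√-13].
Since gcd(131, -52) = 1 the prime 131 does not ramify.
Euler's criterion: (-13)^65 mod 131 = 130. Thus (-13|131) = -1.
d is a non-residue mod p, hence 131 remains inert in O_K.

inert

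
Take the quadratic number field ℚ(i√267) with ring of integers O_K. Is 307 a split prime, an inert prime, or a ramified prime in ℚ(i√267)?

d = -267 ≡ 1 (mod 4), so O_K = ℤ[(1+√-267)/2] and disc(K) = d = -267.
disc(K) = -267 is not divisible by 307; 307 is unramified.
Legendre symbol by Euler's criterion: (-267/307) ≡ (-267)^153 ≡ 1 (mod 307), i.e. (-267/307) = 1.
Legendre symbol 1 ⇒ 307 is split.

307 splits in O_K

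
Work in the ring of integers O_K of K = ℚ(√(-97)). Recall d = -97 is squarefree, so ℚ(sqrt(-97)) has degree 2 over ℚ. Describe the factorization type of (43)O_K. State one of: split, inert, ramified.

-97 mod 4 = 3, hence disc K = 4·(-97) = -388 and O_K = ℤ[√-97].
43 ∤ -388, so 43 is unramified.
(-97/43) = 32^21 mod 43 = 42, giving Legendre symbol -1.
(-97/43) = -1, so 43 is inert.

remains prime (inert)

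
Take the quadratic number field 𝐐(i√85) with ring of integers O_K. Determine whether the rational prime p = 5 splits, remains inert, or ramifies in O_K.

ramified — (5) = 𝔭²

Since -85 ≢ 1 mod 4, the ring of integers is ℤ[√-85] with discriminant 4·(-85) = -340.
disc(K) = -340 = 5·(-68), so p = 5 is ramified.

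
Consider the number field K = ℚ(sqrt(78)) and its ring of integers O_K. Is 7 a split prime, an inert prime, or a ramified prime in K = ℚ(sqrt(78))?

splits completely

Since 78 ≢ 1 mod 4, the ring of integers is ℤ[√78] with discriminant 4·78 = 312.
7 ∤ 312, so 7 is unramified.
Euler's criterion: 78^3 mod 7 = 1. Thus (78|7) = 1.
Legendre symbol 1 ⇒ 7 is split.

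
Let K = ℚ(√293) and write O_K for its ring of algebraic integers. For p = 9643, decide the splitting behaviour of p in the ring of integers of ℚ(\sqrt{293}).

split — (9643) = 𝔭₁𝔭₂ with 𝔭₁ ≠ 𝔭₂

293 mod 4 = 1, hence disc K = 293 and O_K = ℤ[(1+√293)/2].
disc(K) = 293 is not divisible by 9643; 9643 is unramified.
Compute (293/9643) via Euler: 293^((9643-1)/2) mod 9643 = 1, so (293/9643) = 1.
Legendre symbol 1 ⇒ 9643 is split.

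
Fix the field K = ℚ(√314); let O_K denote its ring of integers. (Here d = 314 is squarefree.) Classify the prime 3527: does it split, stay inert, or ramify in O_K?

Since 314 ≢ 1 mod 4, the ring of integers is ℤ[√314] with discriminant 4·314 = 1256.
3527 ∤ 1256, so 3527 is unramified.
Legendre symbol by Euler's criterion: (314/3527) ≡ 314^1763 ≡ 3526 (mod 3527), i.e. (314/3527) = -1.
(314/3527) = -1, so 3527 is inert.

inert — (3527) stays prime in O_K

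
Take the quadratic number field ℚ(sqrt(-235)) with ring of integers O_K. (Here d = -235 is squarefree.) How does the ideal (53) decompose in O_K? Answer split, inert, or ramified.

d = -235 ≡ 1 (mod 4), so O_K = ℤ[(1+√-235)/2] and disc(K) = d = -235.
53 ∤ -235, so 53 is unramified.
(-235/53) = 30^26 mod 53 = 52, giving Legendre symbol -1.
(-235/53) = -1, so 53 is inert.

inert — (53) stays prime in O_K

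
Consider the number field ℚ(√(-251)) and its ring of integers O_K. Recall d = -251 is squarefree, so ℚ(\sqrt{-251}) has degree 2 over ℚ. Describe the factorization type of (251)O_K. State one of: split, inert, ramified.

ramified

-251 mod 4 = 1, hence disc K = -251 and O_K = ℤ[(1+√-251)/2].
Ramification test: 251 | -251. The prime 251 ramifies in K.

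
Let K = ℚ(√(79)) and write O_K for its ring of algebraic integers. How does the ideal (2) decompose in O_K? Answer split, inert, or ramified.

79 mod 4 = 3, hence disc K = 4·79 = 316 and O_K = ℤ[√79].
Ramification test: 2 | 316. The prime 2 ramifies in K.

p ramifies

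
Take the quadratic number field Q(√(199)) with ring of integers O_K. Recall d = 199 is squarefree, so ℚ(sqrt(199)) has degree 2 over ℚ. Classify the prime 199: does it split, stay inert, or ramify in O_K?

d = 199 ≡ 3 (mod 4), so O_K = ℤ[√199] and disc(K) = 4d = 796.
199 divides disc(K) = 796, so 199 ramifies.

ramified — (199) = 𝔭²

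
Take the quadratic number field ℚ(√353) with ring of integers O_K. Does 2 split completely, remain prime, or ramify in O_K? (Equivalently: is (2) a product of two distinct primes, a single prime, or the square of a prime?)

Since 353 ≡ 1 mod 4, the ring of integers is ℤ[(1+√353)/2] with discriminant 353.
2 ∤ 353, so 2 is unramified.
d ≡ 1 (mod 8); the supplementary law gives 2 split.

2 splits in O_K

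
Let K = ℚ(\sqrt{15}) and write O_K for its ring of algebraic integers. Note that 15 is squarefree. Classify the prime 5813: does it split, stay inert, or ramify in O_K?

15 mod 4 = 3, hence disc K = 4·15 = 60 and O_K = ℤ[√15].
disc(K) = 60 is not divisible by 5813; 5813 is unramified.
Compute (15/5813) via Euler: 15^((5813-1)/2) mod 5813 = 1, so (15/5813) = 1.
(15/5813) = 1, so 5813 splits.

p splits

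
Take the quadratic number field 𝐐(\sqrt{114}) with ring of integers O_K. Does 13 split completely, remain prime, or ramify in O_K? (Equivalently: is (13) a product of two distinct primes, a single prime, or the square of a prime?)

split

114 mod 4 = 2, hence disc K = 4·114 = 456 and O_K = ℤ[√114].
13 ∤ 456, so 13 is unramified.
Legendre symbol by Euler's criterion: (114/13) ≡ 114^6 ≡ 1 (mod 13), i.e. (114/13) = 1.
Legendre symbol 1 ⇒ 13 is split.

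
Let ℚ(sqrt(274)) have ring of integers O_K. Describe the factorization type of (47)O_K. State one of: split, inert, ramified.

d = 274 ≡ 2 (mod 4), so O_K = ℤ[√274] and disc(K) = 4d = 1096.
disc(K) = 1096 is not divisible by 47; 47 is unramified.
Compute (274/47) via Euler: 39^((47-1)/2) mod 47 = 46, so (274/47) = -1.
(274/47) = -1, so 47 is inert.

inert — (47) stays prime in O_K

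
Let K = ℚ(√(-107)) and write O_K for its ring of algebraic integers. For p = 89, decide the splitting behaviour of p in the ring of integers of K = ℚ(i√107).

splits completely

-107 mod 4 = 1, hence disc K = -107 and O_K = ℤ[(1+√-107)/2].
Since gcd(89, -107) = 1 the prime 89 does not ramify.
Compute (-107/89) via Euler: 71^((89-1)/2) mod 89 = 1, so (-107/89) = 1.
Legendre symbol 1 ⇒ 89 is split.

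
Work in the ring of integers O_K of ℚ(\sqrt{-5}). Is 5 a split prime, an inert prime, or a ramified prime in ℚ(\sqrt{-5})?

ramified — (5) = 𝔭²

Since -5 ≢ 1 mod 4, the ring of integers is ℤ[√-5] with discriminant 4·(-5) = -20.
disc(K) = -20 = 5·(-4), so p = 5 is ramified.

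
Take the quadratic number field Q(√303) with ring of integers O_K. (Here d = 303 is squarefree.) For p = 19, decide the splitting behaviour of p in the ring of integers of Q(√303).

remains prime (inert)

d = 303 ≡ 3 (mod 4), so O_K = ℤ[√303] and disc(K) = 4d = 1212.
Since gcd(19, 1212) = 1 the prime 19 does not ramify.
Legendre symbol by Euler's criterion: (303/19) ≡ 303^9 ≡ 18 (mod 19), i.e. (303/19) = -1.
(303/19) = -1, so 19 is inert.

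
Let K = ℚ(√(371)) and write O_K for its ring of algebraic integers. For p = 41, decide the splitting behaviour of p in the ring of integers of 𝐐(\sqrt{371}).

Since 371 ≢ 1 mod 4, the ring of integers is ℤ[√371] with discriminant 4·371 = 1484.
Since gcd(41, 1484) = 1 the prime 41 does not ramify.
(371/41) = 2^20 mod 41 = 1, giving Legendre symbol 1.
d is a quadratic residue mod p, hence 41 splits in O_K.

p splits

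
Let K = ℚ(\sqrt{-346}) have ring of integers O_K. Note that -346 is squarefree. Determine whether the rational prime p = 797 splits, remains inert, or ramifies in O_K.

p splits

Since -346 ≢ 1 mod 4, the ring of integers is ℤ[√-346] with discriminant 4·(-346) = -1384.
797 ∤ -1384, so 797 is unramified.
Legendre symbol by Euler's criterion: (-346/797) ≡ (-346)^398 ≡ 1 (mod 797), i.e. (-346/797) = 1.
(-346/797) = 1, so 797 splits.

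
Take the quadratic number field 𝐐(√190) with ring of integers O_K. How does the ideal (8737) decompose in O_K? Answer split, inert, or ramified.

8737 remains inert

Since 190 ≢ 1 mod 4, the ring of integers is ℤ[√190] with discriminant 4·190 = 760.
8737 ∤ 760, so 8737 is unramified.
Euler's criterion: 190^4368 mod 8737 = 8736. Thus (190|8737) = -1.
d is a non-residue mod p, hence 8737 remains inert in O_K.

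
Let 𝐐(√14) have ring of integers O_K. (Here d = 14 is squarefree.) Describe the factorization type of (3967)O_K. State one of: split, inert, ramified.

14 mod 4 = 2, hence disc K = 4·14 = 56 and O_K = ℤ[√14].
disc(K) = 56 is not divisible by 3967; 3967 is unramified.
Euler's criterion: 14^1983 mod 3967 = 1. Thus (14|3967) = 1.
d is a quadratic residue mod p, hence 3967 splits in O_K.

split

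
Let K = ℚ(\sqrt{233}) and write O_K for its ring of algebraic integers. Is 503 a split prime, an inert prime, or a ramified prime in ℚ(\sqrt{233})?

split

d = 233 ≡ 1 (mod 4), so O_K = ℤ[(1+√233)/2] and disc(K) = d = 233.
Since gcd(503, 233) = 1 the prime 503 does not ramify.
Compute (233/503) via Euler: 233^((503-1)/2) mod 503 = 1, so (233/503) = 1.
Legendre symbol 1 ⇒ 503 is split.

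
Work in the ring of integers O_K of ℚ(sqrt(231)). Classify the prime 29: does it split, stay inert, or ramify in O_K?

splits completely

231 mod 4 = 3, hence disc K = 4·231 = 924 and O_K = ℤ[√231].
disc(K) = 924 is not divisible by 29; 29 is unramified.
Compute (231/29) via Euler: 28^((29-1)/2) mod 29 = 1, so (231/29) = 1.
Legendre symbol 1 ⇒ 29 is split.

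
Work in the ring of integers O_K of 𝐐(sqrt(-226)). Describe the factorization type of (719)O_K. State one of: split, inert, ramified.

Since -226 ≢ 1 mod 4, the ring of integers is ℤ[√-226] with discriminant 4·(-226) = -904.
disc(K) = -904 is not divisible by 719; 719 is unramified.
Euler's criterion: (-226)^359 mod 719 = 718. Thus (-226|719) = -1.
d is a non-residue mod p, hence 719 remains inert in O_K.

p is inert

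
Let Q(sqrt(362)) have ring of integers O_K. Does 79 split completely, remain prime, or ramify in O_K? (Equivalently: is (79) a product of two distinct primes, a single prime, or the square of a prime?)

79 splits in O_K

Since 362 ≢ 1 mod 4, the ring of integers is ℤ[√362] with discriminant 4·362 = 1448.
disc(K) = 1448 is not divisible by 79; 79 is unramified.
(362/79) = 46^39 mod 79 = 1, giving Legendre symbol 1.
(362/79) = 1, so 79 splits.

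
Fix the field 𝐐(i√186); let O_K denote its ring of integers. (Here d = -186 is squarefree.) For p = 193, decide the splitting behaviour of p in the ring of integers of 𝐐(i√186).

split — (193) = 𝔭₁𝔭₂ with 𝔭₁ ≠ 𝔭₂

-186 mod 4 = 2, hence disc K = 4·(-186) = -744 and O_K = ℤ[√-186].
Since gcd(193, -744) = 1 the prime 193 does not ramify.
(-186/193) = 7^96 mod 193 = 1, giving Legendre symbol 1.
(-186/193) = 1, so 193 splits.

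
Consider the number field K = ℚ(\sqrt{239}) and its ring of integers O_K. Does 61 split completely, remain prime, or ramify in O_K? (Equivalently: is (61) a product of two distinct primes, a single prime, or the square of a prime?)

239 mod 4 = 3, hence disc K = 4·239 = 956 and O_K = ℤ[√239].
Since gcd(61, 956) = 1 the prime 61 does not ramify.
(239/61) = 56^30 mod 61 = 1, giving Legendre symbol 1.
Legendre symbol 1 ⇒ 61 is split.

split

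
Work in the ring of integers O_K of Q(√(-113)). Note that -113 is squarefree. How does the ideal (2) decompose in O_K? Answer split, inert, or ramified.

d = -113 ≡ 3 (mod 4), so O_K = ℤ[√-113] and disc(K) = 4d = -452.
2 divides disc(K) = -452, so 2 ramifies.

2 is ramified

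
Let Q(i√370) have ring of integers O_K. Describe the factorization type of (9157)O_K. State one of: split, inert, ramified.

Since -370 ≢ 1 mod 4, the ring of integers is ℤ[√-370] with discriminant 4·(-370) = -1480.
9157 ∤ -1480, so 9157 is unramified.
Euler's criterion: (-370)^4578 mod 9157 = 9156. Thus (-370|9157) = -1.
(-370/9157) = -1, so 9157 is inert.

remains prime (inert)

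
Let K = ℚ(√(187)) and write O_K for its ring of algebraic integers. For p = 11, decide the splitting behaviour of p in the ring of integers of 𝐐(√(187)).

187 mod 4 = 3, hence disc K = 4·187 = 748 and O_K = ℤ[√187].
11 divides disc(K) = 748, so 11 ramifies.

p ramifies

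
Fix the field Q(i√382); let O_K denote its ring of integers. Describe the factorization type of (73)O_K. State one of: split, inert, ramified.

d = -382 ≡ 2 (mod 4), so O_K = ℤ[√-382] and disc(K) = 4d = -1528.
73 ∤ -1528, so 73 is unramified.
Compute (-382/73) via Euler: 56^((73-1)/2) mod 73 = 72, so (-382/73) = -1.
(-382/73) = -1, so 73 is inert.

p is inert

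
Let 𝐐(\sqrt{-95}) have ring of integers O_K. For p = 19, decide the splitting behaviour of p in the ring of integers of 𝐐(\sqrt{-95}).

ramified — (19) = 𝔭²

d = -95 ≡ 1 (mod 4), so O_K = ℤ[(1+√-95)/2] and disc(K) = d = -95.
disc(K) = -95 = 19·(-5), so p = 19 is ramified.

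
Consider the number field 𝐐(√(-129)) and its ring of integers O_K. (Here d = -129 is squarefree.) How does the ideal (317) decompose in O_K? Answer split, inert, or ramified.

p is inert

-129 mod 4 = 3, hence disc K = 4·(-129) = -516 and O_K = ℤ[√-129].
Since gcd(317, -516) = 1 the prime 317 does not ramify.
(-129/317) = 188^158 mod 317 = 316, giving Legendre symbol -1.
d is a non-residue mod p, hence 317 remains inert in O_K.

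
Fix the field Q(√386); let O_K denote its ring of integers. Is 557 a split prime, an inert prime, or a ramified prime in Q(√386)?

d = 386 ≡ 2 (mod 4), so O_K = ℤ[√386] and disc(K) = 4d = 1544.
557 ∤ 1544, so 557 is unramified.
Euler's criterion: 386^278 mod 557 = 1. Thus (386|557) = 1.
d is a quadratic residue mod p, hence 557 splits in O_K.

p splits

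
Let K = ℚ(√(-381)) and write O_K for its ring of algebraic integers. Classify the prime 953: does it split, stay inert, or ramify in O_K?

p is inert

-381 mod 4 = 3, hence disc K = 4·(-381) = -1524 and O_K = ℤ[√-381].
953 ∤ -1524, so 953 is unramified.
Euler's criterion: (-381)^476 mod 953 = 952. Thus (-381|953) = -1.
(-381/953) = -1, so 953 is inert.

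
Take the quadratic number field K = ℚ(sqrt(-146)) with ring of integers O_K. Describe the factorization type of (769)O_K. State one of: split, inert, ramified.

Since -146 ≢ 1 mod 4, the ring of integers is ℤ[√-146] with discriminant 4·(-146) = -584.
disc(K) = -584 is not divisible by 769; 769 is unramified.
Legendre symbol by Euler's criterion: (-146/769) ≡ (-146)^384 ≡ 768 (mod 769), i.e. (-146/769) = -1.
Legendre symbol -1 ⇒ 769 is inert.

p is inert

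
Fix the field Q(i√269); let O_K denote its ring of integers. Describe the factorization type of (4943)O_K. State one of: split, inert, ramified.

d = -269 ≡ 3 (mod 4), so O_K = ℤ[√-269] and disc(K) = 4d = -1076.
Since gcd(4943, -1076) = 1 the prime 4943 does not ramify.
Legendre symbol by Euler's criterion: (-269/4943) ≡ (-269)^2471 ≡ 1 (mod 4943), i.e. (-269/4943) = 1.
(-269/4943) = 1, so 4943 splits.

split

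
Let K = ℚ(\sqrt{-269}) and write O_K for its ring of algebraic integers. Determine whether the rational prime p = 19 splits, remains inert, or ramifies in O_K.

Since -269 ≢ 1 mod 4, the ring of integers is ℤ[√-269] with discriminant 4·(-269) = -1076.
disc(K) = -1076 is not divisible by 19; 19 is unramified.
Euler's criterion: (-269)^9 mod 19 = 1. Thus (-269|19) = 1.
Legendre symbol 1 ⇒ 19 is split.

split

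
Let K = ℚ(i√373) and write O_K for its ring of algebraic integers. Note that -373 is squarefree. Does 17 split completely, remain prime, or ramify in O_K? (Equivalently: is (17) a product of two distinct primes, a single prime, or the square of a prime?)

Since -373 ≢ 1 mod 4, the ring of integers is ℤ[√-373] with discriminant 4·(-373) = -1492.
17 ∤ -1492, so 17 is unramified.
(-373/17) = 1^8 mod 17 = 1, giving Legendre symbol 1.
(-373/17) = 1, so 17 splits.

splits completely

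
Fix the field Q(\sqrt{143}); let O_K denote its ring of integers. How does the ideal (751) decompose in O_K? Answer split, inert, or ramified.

p is inert

143 mod 4 = 3, hence disc K = 4·143 = 572 and O_K = ℤ[√143].
751 ∤ 572, so 751 is unramified.
Euler's criterion: 143^375 mod 751 = 750. Thus (143|751) = -1.
d is a non-residue mod p, hence 751 remains inert in O_K.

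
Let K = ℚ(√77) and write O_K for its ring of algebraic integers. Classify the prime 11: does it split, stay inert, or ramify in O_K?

77 mod 4 = 1, hence disc K = 77 and O_K = ℤ[(1+√77)/2].
11 divides disc(K) = 77, so 11 ramifies.

p ramifies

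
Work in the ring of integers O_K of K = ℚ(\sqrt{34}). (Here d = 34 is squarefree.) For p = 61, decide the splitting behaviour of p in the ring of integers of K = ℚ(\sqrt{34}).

Since 34 ≢ 1 mod 4, the ring of integers is ℤ[√34] with discriminant 4·34 = 136.
Since gcd(61, 136) = 1 the prime 61 does not ramify.
(34/61) = 34^30 mod 61 = 1, giving Legendre symbol 1.
(34/61) = 1, so 61 splits.

split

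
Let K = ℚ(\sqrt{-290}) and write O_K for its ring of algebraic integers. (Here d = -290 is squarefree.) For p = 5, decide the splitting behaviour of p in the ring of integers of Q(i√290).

5 is ramified

Since -290 ≢ 1 mod 4, the ring of integers is ℤ[√-290] with discriminant 4·(-290) = -1160.
Ramification test: 5 | -1160. The prime 5 ramifies in K.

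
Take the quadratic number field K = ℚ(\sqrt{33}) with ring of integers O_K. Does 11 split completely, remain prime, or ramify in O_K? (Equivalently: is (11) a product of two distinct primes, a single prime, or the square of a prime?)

11 is ramified

d = 33 ≡ 1 (mod 4), so O_K = ℤ[(1+√33)/2] and disc(K) = d = 33.
Ramification test: 11 | 33. The prime 11 ramifies in K.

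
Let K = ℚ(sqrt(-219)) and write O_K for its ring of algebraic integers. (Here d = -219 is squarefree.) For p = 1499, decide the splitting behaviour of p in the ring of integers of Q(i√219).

split — (1499) = 𝔭₁𝔭₂ with 𝔭₁ ≠ 𝔭₂

-219 mod 4 = 1, hence disc K = -219 and O_K = ℤ[(1+√-219)/2].
Since gcd(1499, -219) = 1 the prime 1499 does not ramify.
(-219/1499) = 1280^749 mod 1499 = 1, giving Legendre symbol 1.
Legendre symbol 1 ⇒ 1499 is split.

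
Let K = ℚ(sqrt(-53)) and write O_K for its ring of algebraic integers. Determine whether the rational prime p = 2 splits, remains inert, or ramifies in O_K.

ramified

-53 mod 4 = 3, hence disc K = 4·(-53) = -212 and O_K = ℤ[√-53].
disc(K) = -212 = 2·(-106), so p = 2 is ramified.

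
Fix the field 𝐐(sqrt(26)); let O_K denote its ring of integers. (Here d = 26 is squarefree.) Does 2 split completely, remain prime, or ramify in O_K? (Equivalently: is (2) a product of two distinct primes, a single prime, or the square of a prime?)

ramifies in O_K

Since 26 ≢ 1 mod 4, the ring of integers is ℤ[√26] with discriminant 4·26 = 104.
disc(K) = 104 = 2·52, so p = 2 is ramified.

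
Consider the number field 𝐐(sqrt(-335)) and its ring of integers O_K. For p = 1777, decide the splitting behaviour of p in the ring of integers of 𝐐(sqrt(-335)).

remains prime (inert)

Since -335 ≡ 1 mod 4, the ring of integers is ℤ[(1+√-335)/2] with discriminant -335.
Since gcd(1777, -335) = 1 the prime 1777 does not ramify.
Compute (-335/1777) via Euler: 1442^((1777-1)/2) mod 1777 = 1776, so (-335/1777) = -1.
Legendre symbol -1 ⇒ 1777 is inert.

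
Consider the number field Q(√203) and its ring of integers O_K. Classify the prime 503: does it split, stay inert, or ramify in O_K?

inert — (503) stays prime in O_K

203 mod 4 = 3, hence disc K = 4·203 = 812 and O_K = ℤ[√203].
disc(K) = 812 is not divisible by 503; 503 is unramified.
Legendre symbol by Euler's criterion: (203/503) ≡ 203^251 ≡ 502 (mod 503), i.e. (203/503) = -1.
Legendre symbol -1 ⇒ 503 is inert.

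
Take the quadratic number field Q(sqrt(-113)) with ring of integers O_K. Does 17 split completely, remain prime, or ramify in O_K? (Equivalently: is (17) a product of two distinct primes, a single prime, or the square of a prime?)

-113 mod 4 = 3, hence disc K = 4·(-113) = -452 and O_K = ℤ[√-113].
17 ∤ -452, so 17 is unramified.
Euler's criterion: (-113)^8 mod 17 = 16. Thus (-113|17) = -1.
Legendre symbol -1 ⇒ 17 is inert.

inert — (17) stays prime in O_K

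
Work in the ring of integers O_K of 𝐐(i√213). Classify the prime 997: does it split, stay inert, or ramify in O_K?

-213 mod 4 = 3, hence disc K = 4·(-213) = -852 and O_K = ℤ[√-213].
disc(K) = -852 is not divisible by 997; 997 is unramified.
(-213/997) = 784^498 mod 997 = 1, giving Legendre symbol 1.
Legendre symbol 1 ⇒ 997 is split.

splits completely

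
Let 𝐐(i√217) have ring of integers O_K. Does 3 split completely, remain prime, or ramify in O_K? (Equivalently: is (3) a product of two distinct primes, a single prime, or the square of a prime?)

3 remains inert

Since -217 ≢ 1 mod 4, the ring of integers is ℤ[√-217] with discriminant 4·(-217) = -868.
3 ∤ -868, so 3 is unramified.
Euler's criterion: (-217)^1 mod 3 = 2. Thus (-217|3) = -1.
d is a non-residue mod p, hence 3 remains inert in O_K.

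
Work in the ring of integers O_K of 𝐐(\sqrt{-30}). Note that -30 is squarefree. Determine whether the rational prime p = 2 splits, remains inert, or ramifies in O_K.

p ramifies

-30 mod 4 = 2, hence disc K = 4·(-30) = -120 and O_K = ℤ[√-30].
Ramification test: 2 | -120. The prime 2 ramifies in K.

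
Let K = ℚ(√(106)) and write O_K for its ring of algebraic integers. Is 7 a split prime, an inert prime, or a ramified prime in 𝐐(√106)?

split

Since 106 ≢ 1 mod 4, the ring of integers is ℤ[√106] with discriminant 4·106 = 424.
7 ∤ 424, so 7 is unramified.
(106/7) = 1^3 mod 7 = 1, giving Legendre symbol 1.
(106/7) = 1, so 7 splits.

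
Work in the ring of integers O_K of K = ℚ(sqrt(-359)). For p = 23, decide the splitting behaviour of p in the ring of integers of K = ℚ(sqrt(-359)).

-359 mod 4 = 1, hence disc K = -359 and O_K = ℤ[(1+√-359)/2].
disc(K) = -359 is not divisible by 23; 23 is unramified.
Legendre symbol by Euler's criterion: (-359/23) ≡ (-359)^11 ≡ 1 (mod 23), i.e. (-359/23) = 1.
Legendre symbol 1 ⇒ 23 is split.

p splits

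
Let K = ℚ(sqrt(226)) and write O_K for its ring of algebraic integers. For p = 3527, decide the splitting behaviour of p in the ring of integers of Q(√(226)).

inert — (3527) stays prime in O_K

d = 226 ≡ 2 (mod 4), so O_K = ℤ[√226] and disc(K) = 4d = 904.
Since gcd(3527, 904) = 1 the prime 3527 does not ramify.
Euler's criterion: 226^1763 mod 3527 = 3526. Thus (226|3527) = -1.
(226/3527) = -1, so 3527 is inert.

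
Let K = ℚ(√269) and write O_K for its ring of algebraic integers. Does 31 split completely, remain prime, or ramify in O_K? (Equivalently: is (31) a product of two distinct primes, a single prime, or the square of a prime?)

p is inert

269 mod 4 = 1, hence disc K = 269 and O_K = ℤ[(1+√269)/2].
disc(K) = 269 is not divisible by 31; 31 is unramified.
(269/31) = 21^15 mod 31 = 30, giving Legendre symbol -1.
Legendre symbol -1 ⇒ 31 is inert.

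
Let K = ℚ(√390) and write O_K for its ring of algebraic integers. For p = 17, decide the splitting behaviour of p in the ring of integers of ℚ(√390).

d = 390 ≡ 2 (mod 4), so O_K = ℤ[√390] and disc(K) = 4d = 1560.
disc(K) = 1560 is not divisible by 17; 17 is unramified.
Legendre symbol by Euler's criterion: (390/17) ≡ 390^8 ≡ 1 (mod 17), i.e. (390/17) = 1.
(390/17) = 1, so 17 splits.

p splits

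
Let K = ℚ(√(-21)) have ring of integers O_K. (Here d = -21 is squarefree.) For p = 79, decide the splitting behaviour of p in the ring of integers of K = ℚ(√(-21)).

d = -21 ≡ 3 (mod 4), so O_K = ℤ[√-21] and disc(K) = 4d = -84.
disc(K) = -84 is not divisible by 79; 79 is unramified.
Compute (-21/79) via Euler: 58^((79-1)/2) mod 79 = 78, so (-21/79) = -1.
(-21/79) = -1, so 79 is inert.

inert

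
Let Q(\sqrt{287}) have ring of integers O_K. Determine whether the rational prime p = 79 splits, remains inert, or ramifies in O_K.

p splits

d = 287 ≡ 3 (mod 4), so O_K = ℤ[√287] and disc(K) = 4d = 1148.
79 ∤ 1148, so 79 is unramified.
Euler's criterion: 287^39 mod 79 = 1. Thus (287|79) = 1.
(287/79) = 1, so 79 splits.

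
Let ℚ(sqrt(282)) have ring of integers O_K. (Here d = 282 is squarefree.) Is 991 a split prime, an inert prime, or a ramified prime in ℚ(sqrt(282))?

282 mod 4 = 2, hence disc K = 4·282 = 1128 and O_K = ℤ[√282].
991 ∤ 1128, so 991 is unramified.
Compute (282/991) via Euler: 282^((991-1)/2) mod 991 = 1, so (282/991) = 1.
(282/991) = 1, so 991 splits.

split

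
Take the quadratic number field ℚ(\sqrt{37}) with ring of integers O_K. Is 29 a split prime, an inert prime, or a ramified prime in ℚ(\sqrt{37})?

37 mod 4 = 1, hence disc K = 37 and O_K = ℤ[(1+√37)/2].
29 ∤ 37, so 29 is unramified.
(37/29) = 8^14 mod 29 = 28, giving Legendre symbol -1.
(37/29) = -1, so 29 is inert.

29 remains inert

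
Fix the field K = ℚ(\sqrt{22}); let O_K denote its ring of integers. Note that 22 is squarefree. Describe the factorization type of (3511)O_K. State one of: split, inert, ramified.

p splits

Since 22 ≢ 1 mod 4, the ring of integers is ℤ[√22] with discriminant 4·22 = 88.
Since gcd(3511, 88) = 1 the prime 3511 does not ramify.
Legendre symbol by Euler's criterion: (22/3511) ≡ 22^1755 ≡ 1 (mod 3511), i.e. (22/3511) = 1.
(22/3511) = 1, so 3511 splits.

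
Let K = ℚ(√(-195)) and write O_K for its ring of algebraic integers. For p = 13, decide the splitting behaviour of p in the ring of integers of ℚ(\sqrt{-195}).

-195 mod 4 = 1, hence disc K = -195 and O_K = ℤ[(1+√-195)/2].
13 divides disc(K) = -195, so 13 ramifies.

ramifies in O_K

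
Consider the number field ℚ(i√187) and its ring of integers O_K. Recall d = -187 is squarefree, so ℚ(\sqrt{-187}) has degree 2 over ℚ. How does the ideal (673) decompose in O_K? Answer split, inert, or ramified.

d = -187 ≡ 1 (mod 4), so O_K = ℤ[(1+√-187)/2] and disc(K) = d = -187.
Since gcd(673, -187) = 1 the prime 673 does not ramify.
Compute (-187/673) via Euler: 486^((673-1)/2) mod 673 = 1, so (-187/673) = 1.
d is a quadratic residue mod p, hence 673 splits in O_K.

673 splits in O_K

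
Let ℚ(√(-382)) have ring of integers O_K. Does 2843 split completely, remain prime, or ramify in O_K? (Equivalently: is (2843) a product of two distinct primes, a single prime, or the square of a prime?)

inert — (2843) stays prime in O_K

d = -382 ≡ 2 (mod 4), so O_K = ℤ[√-382] and disc(K) = 4d = -1528.
2843 ∤ -1528, so 2843 is unramified.
Euler's criterion: (-382)^1421 mod 2843 = 2842. Thus (-382|2843) = -1.
Legendre symbol -1 ⇒ 2843 is inert.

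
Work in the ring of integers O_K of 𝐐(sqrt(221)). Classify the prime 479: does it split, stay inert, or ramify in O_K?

221 mod 4 = 1, hence disc K = 221 and O_K = ℤ[(1+√221)/2].
Since gcd(479, 221) = 1 the prime 479 does not ramify.
Legendre symbol by Euler's criterion: (221/479) ≡ 221^239 ≡ 1 (mod 479), i.e. (221/479) = 1.
Legendre symbol 1 ⇒ 479 is split.

splits completely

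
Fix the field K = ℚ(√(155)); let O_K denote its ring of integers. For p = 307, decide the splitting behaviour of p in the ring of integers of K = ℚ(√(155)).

p splits

Since 155 ≢ 1 mod 4, the ring of integers is ℤ[√155] with discriminant 4·155 = 620.
307 ∤ 620, so 307 is unramified.
Euler's criterion: 155^153 mod 307 = 1. Thus (155|307) = 1.
d is a quadratic residue mod p, hence 307 splits in O_K.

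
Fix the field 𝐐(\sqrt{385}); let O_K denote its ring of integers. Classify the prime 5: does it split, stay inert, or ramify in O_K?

5 is ramified

d = 385 ≡ 1 (mod 4), so O_K = ℤ[(1+√385)/2] and disc(K) = d = 385.
5 divides disc(K) = 385, so 5 ramifies.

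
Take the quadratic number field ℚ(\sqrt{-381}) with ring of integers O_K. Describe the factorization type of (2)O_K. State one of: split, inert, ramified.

p ramifies

-381 mod 4 = 3, hence disc K = 4·(-381) = -1524 and O_K = ℤ[√-381].
Ramification test: 2 | -1524. The prime 2 ramifies in K.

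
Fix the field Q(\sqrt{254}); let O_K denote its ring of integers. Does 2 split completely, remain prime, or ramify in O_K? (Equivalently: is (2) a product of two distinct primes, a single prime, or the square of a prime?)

d = 254 ≡ 2 (mod 4), so O_K = ℤ[√254] and disc(K) = 4d = 1016.
disc(K) = 1016 = 2·508, so p = 2 is ramified.

2 is ramified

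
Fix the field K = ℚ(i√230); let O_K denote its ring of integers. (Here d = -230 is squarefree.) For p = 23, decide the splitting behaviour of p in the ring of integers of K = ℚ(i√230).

ramified — (23) = 𝔭²

d = -230 ≡ 2 (mod 4), so O_K = ℤ[√-230] and disc(K) = 4d = -920.
Ramification test: 23 | -920. The prime 23 ramifies in K.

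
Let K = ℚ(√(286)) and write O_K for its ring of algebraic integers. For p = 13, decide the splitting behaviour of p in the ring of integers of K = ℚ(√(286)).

d = 286 ≡ 2 (mod 4), so O_K = ℤ[√286] and disc(K) = 4d = 1144.
13 divides disc(K) = 1144, so 13 ramifies.

p ramifies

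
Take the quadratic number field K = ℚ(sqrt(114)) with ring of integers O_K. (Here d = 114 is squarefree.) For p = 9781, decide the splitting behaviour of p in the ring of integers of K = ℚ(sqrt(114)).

Since 114 ≢ 1 mod 4, the ring of integers is ℤ[√114] with discriminant 4·114 = 456.
Since gcd(9781, 456) = 1 the prime 9781 does not ramify.
Euler's criterion: 114^4890 mod 9781 = 1. Thus (114|9781) = 1.
Legendre symbol 1 ⇒ 9781 is split.

splits completely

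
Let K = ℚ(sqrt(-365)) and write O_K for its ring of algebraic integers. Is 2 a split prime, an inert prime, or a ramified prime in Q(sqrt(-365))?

Since -365 ≢ 1 mod 4, the ring of integers is ℤ[√-365] with discriminant 4·(-365) = -1460.
disc(K) = -1460 = 2·(-730), so p = 2 is ramified.

ramified — (2) = 𝔭²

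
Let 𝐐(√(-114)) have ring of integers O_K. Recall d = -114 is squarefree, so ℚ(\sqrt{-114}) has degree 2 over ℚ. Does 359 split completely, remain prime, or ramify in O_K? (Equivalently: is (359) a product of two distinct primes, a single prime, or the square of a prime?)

359 splits in O_K

d = -114 ≡ 2 (mod 4), so O_K = ℤ[√-114] and disc(K) = 4d = -456.
disc(K) = -456 is not divisible by 359; 359 is unramified.
(-114/359) = 245^179 mod 359 = 1, giving Legendre symbol 1.
Legendre symbol 1 ⇒ 359 is split.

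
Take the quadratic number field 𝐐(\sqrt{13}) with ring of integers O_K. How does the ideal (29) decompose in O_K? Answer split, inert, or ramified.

splits completely

13 mod 4 = 1, hence disc K = 13 and O_K = ℤ[(1+√13)/2].
Since gcd(29, 13) = 1 the prime 29 does not ramify.
Euler's criterion: 13^14 mod 29 = 1. Thus (13|29) = 1.
d is a quadratic residue mod p, hence 29 splits in O_K.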